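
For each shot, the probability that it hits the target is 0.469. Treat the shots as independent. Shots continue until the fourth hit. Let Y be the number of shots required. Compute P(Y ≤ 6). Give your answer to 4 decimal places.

Finishing within 6 shots ⇔ at least 4 successes in the first 6. With X ~ Binomial(6, 0.469), P(Y ≤ 6) = 1 − P(X ≤ 3).
  k=0: C(6,0)·0.469^0·0.531^6 = 0.022416
  k=1: C(6,1)·0.469^1·0.531^5 = 0.118795
  k=2: C(6,2)·0.469^2·0.531^4 = 0.262310
  k=3: C(6,3)·0.469^3·0.531^3 = 0.308910
1 − 0.712431 = 0.287569

0.2876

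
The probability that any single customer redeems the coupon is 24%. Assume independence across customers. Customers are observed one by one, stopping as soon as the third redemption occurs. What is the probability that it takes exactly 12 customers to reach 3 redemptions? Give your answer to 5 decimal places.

0.06432

Y = trial on which the third success occurs; negative binomial, r=3, p=0.24.
P(Y=12) = C(11,2) · p^3 · (1−p)^9
= 55 · 0.013824 · 0.084591 = 0.0643160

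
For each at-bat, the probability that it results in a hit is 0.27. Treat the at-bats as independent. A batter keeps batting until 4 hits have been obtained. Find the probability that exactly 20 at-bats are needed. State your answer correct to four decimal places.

0.0335

Y = trial on which the fourth success occurs; negative binomial, r=4, p=0.27.
P(Y=20) = C(19,3) · p^4 · (1−p)^16
= 969 · 0.0053144 · 0.0065038 = 0.033492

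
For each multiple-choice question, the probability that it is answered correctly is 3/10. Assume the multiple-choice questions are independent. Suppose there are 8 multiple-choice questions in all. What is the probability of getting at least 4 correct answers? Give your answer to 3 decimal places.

0.194

X ~ Binomial(8, 0.30); P(X ≥ 4) = Σ C(8,k) p^k (1−p)^(8−k) over k:
  k=4: C(8,4)·0.30^4·0.70^4 = 0.13614
  k=5: C(8,5)·0.30^5·0.70^3 = 0.04668
  k=6: C(8,6)·0.30^6·0.70^2 = 0.01000
  k=7: C(8,7)·0.30^7·0.70^1 = 0.00122
  k=8: C(8,8)·0.30^8·0.70^0 = 0.00007
Total = 0.19410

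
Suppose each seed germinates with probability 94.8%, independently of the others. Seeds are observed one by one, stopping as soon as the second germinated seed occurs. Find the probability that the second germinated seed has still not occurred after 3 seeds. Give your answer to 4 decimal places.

Needing more than 3 seeds ⇔ fewer than 2 successes in the first 3. With X ~ Binomial(3, 0.948), P(Y > 3) = P(X ≤ 1).
  k=0: C(3,0)·0.948^0·0.052^3 = 0.000141
  k=1: C(3,1)·0.948^1·0.052^2 = 0.007690
P(X ≤ 1) = 0.007831

0.0078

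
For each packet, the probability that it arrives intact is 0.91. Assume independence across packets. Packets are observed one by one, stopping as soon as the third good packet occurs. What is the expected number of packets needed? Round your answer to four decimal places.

Y = total packets until the third success; negative binomial with r=3, p=0.91.
E[Y] = r / p = 3 / 0.91 = 3.296703

3.2967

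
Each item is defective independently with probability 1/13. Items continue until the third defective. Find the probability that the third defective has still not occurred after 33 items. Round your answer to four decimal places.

Needing more than 33 items ⇔ fewer than 3 successes in the first 33. With X ~ Binomial(33, 0.076923), P(Y > 33) = P(X ≤ 2).
  k=0: C(33,0)·0.076923^0·0.923077^33 = 0.071261
  k=1: C(33,1)·0.076923^1·0.923077^32 = 0.195967
  k=2: C(33,2)·0.076923^2·0.923077^31 = 0.261289
P(X ≤ 2) = 0.528517

0.5285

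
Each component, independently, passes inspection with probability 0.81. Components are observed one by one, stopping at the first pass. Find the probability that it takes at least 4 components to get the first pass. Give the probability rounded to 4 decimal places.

0.0069

Y = number of components to the first success; geometric, p = 0.81.
P(Y > 3) = P(first 3 all fail) = (1−p)^3 = 0.006859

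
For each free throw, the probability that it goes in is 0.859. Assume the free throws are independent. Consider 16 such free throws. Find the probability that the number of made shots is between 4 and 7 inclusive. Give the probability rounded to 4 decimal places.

0.0001

X ~ Binomial(16, 0.859); P(4 ≤ X ≤ 7) = Σ C(16,k) p^k (1−p)^(16−k) over k:
  k=4: C(16,4)·0.859^4·0.141^12 = 0.000000
  k=5: C(16,5)·0.859^5·0.141^11 = 0.000001
  k=6: C(16,6)·0.859^6·0.141^10 = 0.000010
  k=7: C(16,7)·0.859^7·0.141^9 = 0.000087
Total = 0.000098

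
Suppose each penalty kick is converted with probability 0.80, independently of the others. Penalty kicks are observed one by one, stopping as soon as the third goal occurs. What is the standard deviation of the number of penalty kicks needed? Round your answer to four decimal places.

Y = total penalty kicks until the third success; negative binomial with r=3, p=0.80.
SD(Y) = √[r(1−p)/p²] = √(0.937500) = 0.968246

0.9682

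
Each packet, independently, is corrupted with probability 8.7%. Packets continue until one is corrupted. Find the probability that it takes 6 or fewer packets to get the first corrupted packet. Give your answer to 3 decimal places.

0.421

Y = number of packets to the first success; geometric, p = 0.087.
P(Y ≤ 6) = 1 − (1−p)^6 = 1 − 0.57919 = 0.42081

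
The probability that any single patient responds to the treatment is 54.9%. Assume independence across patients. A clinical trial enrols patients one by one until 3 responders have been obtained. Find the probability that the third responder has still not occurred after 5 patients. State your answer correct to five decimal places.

0.40871

Needing more than 5 patients ⇔ fewer than 3 successes in the first 5. With X ~ Binomial(5, 0.549), P(Y > 5) = P(X ≤ 2).
  k=0: C(5,0)·0.549^0·0.451^5 = 0.0186588
  k=1: C(5,1)·0.549^1·0.451^4 = 0.1135660
  k=2: C(5,2)·0.549^2·0.451^3 = 0.2764867
P(X ≤ 2) = 0.4087116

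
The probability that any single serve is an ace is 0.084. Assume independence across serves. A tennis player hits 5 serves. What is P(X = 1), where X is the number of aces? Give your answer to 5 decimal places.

0.29569

X ~ Binomial(n=5, p=0.084).
P(X=1) = C(5,1) · p^1 · (1−p)^4
= 5 · 0.084 · 0.70401 = 0.2956863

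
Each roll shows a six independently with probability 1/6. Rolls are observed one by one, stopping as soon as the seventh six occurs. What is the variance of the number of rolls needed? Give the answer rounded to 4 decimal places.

Y = total rolls until the seventh success; negative binomial with r=7, p=0.166667.
Var(Y) = r(1−p)/p² = 7·0.833333 / 0.166667² = 210.000000

210.0000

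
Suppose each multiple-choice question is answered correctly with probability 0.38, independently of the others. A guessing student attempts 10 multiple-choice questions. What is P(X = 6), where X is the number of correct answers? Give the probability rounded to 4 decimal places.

X ~ Binomial(n=10, p=0.38).
P(X=6) = C(10,6) · p^6 · (1−p)^4
= 210 · 0.0030109 · 0.14776 = 0.093430

0.0934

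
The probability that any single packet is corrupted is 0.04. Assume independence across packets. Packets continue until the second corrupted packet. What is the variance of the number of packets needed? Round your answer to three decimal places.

1200.000

Y = total packets until the second success; negative binomial with r=2, p=0.04.
Var(Y) = r(1−p)/p² = 2·0.96 / 0.04² = 1200.00000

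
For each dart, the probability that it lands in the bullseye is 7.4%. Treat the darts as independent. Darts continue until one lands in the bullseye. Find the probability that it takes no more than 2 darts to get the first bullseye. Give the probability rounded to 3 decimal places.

Y = number of darts to the first success; geometric, p = 0.074.
P(Y ≤ 2) = 1 − (1−p)^2 = 1 − 0.85748 = 0.14252

0.143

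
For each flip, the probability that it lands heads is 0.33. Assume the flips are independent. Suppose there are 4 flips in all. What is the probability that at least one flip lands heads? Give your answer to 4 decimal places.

P(at least one) = 1 − P(none) = 1 − (1 − 0.33)^4
= 1 − 0.201511 = 0.798489

0.7985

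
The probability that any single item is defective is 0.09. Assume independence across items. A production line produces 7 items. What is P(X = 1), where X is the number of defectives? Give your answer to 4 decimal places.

0.3578

X ~ Binomial(n=7, p=0.09).
P(X=1) = C(7,1) · p^1 · (1−p)^6
= 7 · 0.09 · 0.56787 = 0.357758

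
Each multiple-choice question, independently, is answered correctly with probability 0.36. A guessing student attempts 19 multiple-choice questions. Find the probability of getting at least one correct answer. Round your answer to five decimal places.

0.99979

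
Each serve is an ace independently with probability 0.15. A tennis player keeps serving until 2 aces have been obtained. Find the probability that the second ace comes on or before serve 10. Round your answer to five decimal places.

Finishing within 10 serves ⇔ at least 2 successes in the first 10. With X ~ Binomial(10, 0.15), P(Y ≤ 10) = 1 − P(X ≤ 1).
  k=0: C(10,0)·0.15^0·0.85^10 = 0.1968744
  k=1: C(10,1)·0.15^1·0.85^9 = 0.3474254
1 − 0.5442998 = 0.4557002

0.45570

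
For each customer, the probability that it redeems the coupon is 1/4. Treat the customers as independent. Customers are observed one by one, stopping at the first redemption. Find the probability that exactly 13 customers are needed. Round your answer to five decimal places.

Geometric (trials to first success), p = 0.25.
P(Y = 13) = (1−p)^12 · p = 0.031676 · 0.25 = 0.0079191

0.00792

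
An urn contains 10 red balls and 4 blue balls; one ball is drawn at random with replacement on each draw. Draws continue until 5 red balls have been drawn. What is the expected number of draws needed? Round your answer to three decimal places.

7.000

Y = total draws until the fifth success; negative binomial with r=5, p=0.714286.
E[Y] = r / p = 5 / 0.714286 = 7.00000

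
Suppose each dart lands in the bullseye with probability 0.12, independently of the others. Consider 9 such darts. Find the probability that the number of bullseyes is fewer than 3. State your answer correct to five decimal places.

0.91674

X ~ Binomial(9, 0.12); P(X ≤ 2) = Σ C(9,k) p^k (1−p)^(9−k) over k:
  k=0: C(9,0)·0.12^0·0.88^9 = 0.3164784
  k=1: C(9,1)·0.12^1·0.88^8 = 0.3884053
  k=2: C(9,2)·0.12^2·0.88^7 = 0.2118574
Total = 0.9167411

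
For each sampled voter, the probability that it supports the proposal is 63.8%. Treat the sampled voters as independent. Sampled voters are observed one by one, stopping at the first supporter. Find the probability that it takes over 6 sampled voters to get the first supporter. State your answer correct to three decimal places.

Y = number of sampled voters to the first success; geometric, p = 0.638.
P(Y > 6) = P(first 6 all fail) = (1−p)^6 = 0.00225

0.002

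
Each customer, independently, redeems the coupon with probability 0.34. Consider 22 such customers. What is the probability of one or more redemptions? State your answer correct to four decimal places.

P(at least one) = 1 − P(none) = 1 − (1 − 0.34)^22
= 1 − 0.000107 = 0.999893

0.9999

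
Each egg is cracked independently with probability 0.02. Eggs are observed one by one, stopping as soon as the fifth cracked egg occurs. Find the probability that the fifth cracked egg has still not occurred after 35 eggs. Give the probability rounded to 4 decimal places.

0.9994

Needing more than 35 eggs ⇔ fewer than 5 successes in the first 35. With X ~ Binomial(35, 0.02), P(Y > 35) = P(X ≤ 4).
  k=0: C(35,0)·0.02^0·0.98^35 = 0.493075
  k=1: C(35,1)·0.02^1·0.98^34 = 0.352196
  k=2: C(35,2)·0.02^2·0.98^33 = 0.122191
  k=3: C(35,3)·0.02^3·0.98^32 = 0.027431
  k=4: C(35,4)·0.02^4·0.98^31 = 0.004478
P(X ≤ 4) = 0.999370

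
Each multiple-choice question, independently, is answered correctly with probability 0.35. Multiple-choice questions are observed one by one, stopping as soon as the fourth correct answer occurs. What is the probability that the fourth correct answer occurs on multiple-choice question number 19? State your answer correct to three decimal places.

0.019

Y = trial on which the fourth success occurs; negative binomial, r=4, p=0.35.
P(Y=19) = C(18,3) · p^4 · (1−p)^15
= 816 · 0.015006 · 0.0015621 = 0.01913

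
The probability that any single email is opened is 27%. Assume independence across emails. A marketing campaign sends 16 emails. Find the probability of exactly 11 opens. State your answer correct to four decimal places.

0.0005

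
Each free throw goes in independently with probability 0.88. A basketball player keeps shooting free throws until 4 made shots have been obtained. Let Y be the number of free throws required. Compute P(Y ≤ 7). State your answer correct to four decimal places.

Finishing within 7 free throws ⇔ at least 4 successes in the first 7. With X ~ Binomial(7, 0.88), P(Y ≤ 7) = 1 − P(X ≤ 3).
  k=0: C(7,0)·0.88^0·0.12^7 = 0.000000
  k=1: C(7,1)·0.88^1·0.12^6 = 0.000018
  k=2: C(7,2)·0.88^2·0.12^5 = 0.000405
  k=3: C(7,3)·0.88^3·0.12^4 = 0.004946
1 − 0.005369 = 0.994631

0.9946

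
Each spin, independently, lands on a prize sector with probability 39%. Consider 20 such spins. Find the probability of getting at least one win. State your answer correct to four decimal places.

P(at least one) = 1 − P(none) = 1 − (1 − 0.39)^20
= 1 − 0.000051 = 0.999949

0.9999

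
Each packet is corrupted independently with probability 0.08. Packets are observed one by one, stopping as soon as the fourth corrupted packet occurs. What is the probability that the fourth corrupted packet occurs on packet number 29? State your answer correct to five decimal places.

0.01669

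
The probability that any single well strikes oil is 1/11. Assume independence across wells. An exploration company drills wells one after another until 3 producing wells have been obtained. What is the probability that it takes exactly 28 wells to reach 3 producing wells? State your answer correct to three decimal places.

0.024

Y = trial on which the third success occurs; negative binomial, r=3, p=0.090909.
P(Y=28) = C(27,2) · p^3 · (1−p)^25
= 351 · 0.00075131 · 0.092296 = 0.02434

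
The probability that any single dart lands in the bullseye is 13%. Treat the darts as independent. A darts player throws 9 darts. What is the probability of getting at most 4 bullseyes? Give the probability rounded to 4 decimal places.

0.9970

X ~ Binomial(9, 0.13); P(X ≤ 4) = Σ C(9,k) p^k (1−p)^(9−k) over k:
  k=0: C(9,0)·0.13^0·0.87^9 = 0.285544
  k=1: C(9,1)·0.13^1·0.87^8 = 0.384008
  k=2: C(9,2)·0.13^2·0.87^7 = 0.229522
  k=3: C(9,3)·0.13^3·0.87^6 = 0.080025
  k=4: C(9,4)·0.13^4·0.87^5 = 0.017937
Total = 0.997035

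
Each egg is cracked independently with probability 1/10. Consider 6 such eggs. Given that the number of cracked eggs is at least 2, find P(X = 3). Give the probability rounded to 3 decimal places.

X ~ Binomial(6, 0.10). Want P(X=3 | X≥2) = P(X=3) / P(X≥2).
P(X=3) = C(6,3)·0.10^3·0.90^3 = 0.01458
P(X≥2) = 1 − 0.53144 − 0.35429 = 0.11427
Ratio = 0.01458 / 0.11427 = 0.12760

0.128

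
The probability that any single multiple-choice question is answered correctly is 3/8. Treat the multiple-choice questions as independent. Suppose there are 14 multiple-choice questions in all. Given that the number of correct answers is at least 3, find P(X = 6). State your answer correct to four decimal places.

X ~ Binomial(14, 0.375). Want P(X=6 | X≥3) = P(X=6) / P(X≥3).
P(X=6) = C(14,6)·0.375^6·0.625^8 = 0.194439
P(X≥3) = 1 − 0.001388 − 0.011657 − 0.045464 = 0.941491
Ratio = 0.194439 / 0.941491 = 0.206522

0.2065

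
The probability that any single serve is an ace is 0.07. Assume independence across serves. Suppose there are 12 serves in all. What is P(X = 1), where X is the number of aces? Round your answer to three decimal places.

0.378

X ~ Binomial(n=12, p=0.07).
P(X=1) = C(12,1) · p^1 · (1−p)^11
= 12 · 0.07 · 0.4501 = 0.37809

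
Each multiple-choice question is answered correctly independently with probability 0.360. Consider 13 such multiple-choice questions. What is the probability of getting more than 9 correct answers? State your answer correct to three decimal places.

0.003

X ~ Binomial(13, 0.36); P(X ≥ 10) = Σ C(13,k) p^k (1−p)^(13−k) over k:
  k=10: C(13,10)·0.36^10·0.64^3 = 0.00274
  k=11: C(13,11)·0.36^11·0.64^2 = 0.00042
  k=12: C(13,12)·0.36^12·0.64^1 = 0.00004
  k=13: C(13,13)·0.36^13·0.64^0 = 0.00000
Total = 0.00320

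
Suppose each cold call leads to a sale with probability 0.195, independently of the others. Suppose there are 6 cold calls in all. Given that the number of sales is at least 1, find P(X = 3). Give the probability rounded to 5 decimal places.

0.10628

X ~ Binomial(6, 0.195). Want P(X=3 | X≥1) = P(X=3) / P(X≥1).
P(X=3) = C(6,3)·0.195^3·0.805^3 = 0.0773609
P(X≥1) = 1 − 0.2721293 = 0.7278707
Ratio = 0.0773609 / 0.7278707 = 0.1062838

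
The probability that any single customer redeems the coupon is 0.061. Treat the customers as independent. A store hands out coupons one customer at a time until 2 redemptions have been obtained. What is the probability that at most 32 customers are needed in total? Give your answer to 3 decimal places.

0.589

Finishing within 32 customers ⇔ at least 2 successes in the first 32. With X ~ Binomial(32, 0.061), P(Y ≤ 32) = 1 − P(X ≤ 1).
  k=0: C(32,0)·0.061^0·0.939^32 = 0.13344
  k=1: C(32,1)·0.061^1·0.939^31 = 0.27740
1 − 0.41085 = 0.58915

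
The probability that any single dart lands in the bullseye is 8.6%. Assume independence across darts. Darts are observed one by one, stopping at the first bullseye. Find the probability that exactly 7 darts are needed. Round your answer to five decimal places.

Geometric (trials to first success), p = 0.086.
P(Y = 7) = (1−p)^6 · p = 0.58301 · 0.086 = 0.0501390

0.05014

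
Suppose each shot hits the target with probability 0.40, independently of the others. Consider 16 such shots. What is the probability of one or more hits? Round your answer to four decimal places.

0.9997

P(at least one) = 1 − P(none) = 1 − (1 − 0.40)^16
= 1 − 0.000282 = 0.999718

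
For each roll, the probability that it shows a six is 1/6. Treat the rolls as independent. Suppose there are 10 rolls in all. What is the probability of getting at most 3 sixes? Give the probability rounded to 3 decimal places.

X ~ Binomial(10, 0.166667); P(X ≤ 3) = Σ C(10,k) p^k (1−p)^(10−k) over k:
  k=0: C(10,0)·0.166667^0·0.833333^10 = 0.16151
  k=1: C(10,1)·0.166667^1·0.833333^9 = 0.32301
  k=2: C(10,2)·0.166667^2·0.833333^8 = 0.29071
  k=3: C(10,3)·0.166667^3·0.833333^7 = 0.15505
Total = 0.93027

0.930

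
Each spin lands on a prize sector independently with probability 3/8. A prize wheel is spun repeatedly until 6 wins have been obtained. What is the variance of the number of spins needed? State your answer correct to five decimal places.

26.66667

Y = total spins until the sixth success; negative binomial with r=6, p=0.375.
Var(Y) = r(1−p)/p² = 6·0.625 / 0.375² = 26.6666667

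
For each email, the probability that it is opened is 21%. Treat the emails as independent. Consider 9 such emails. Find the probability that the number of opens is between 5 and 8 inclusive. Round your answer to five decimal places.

X ~ Binomial(9, 0.21); P(5 ≤ X ≤ 8) = Σ C(9,k) p^k (1−p)^(9−k) over k:
  k=5: C(9,5)·0.21^5·0.79^4 = 0.0200436
  k=6: C(9,6)·0.21^6·0.79^3 = 0.0035520
  k=7: C(9,7)·0.21^7·0.79^2 = 0.0004047
  k=8: C(9,8)·0.21^8·0.79^1 = 0.0000269
Total = 0.0240272

0.02403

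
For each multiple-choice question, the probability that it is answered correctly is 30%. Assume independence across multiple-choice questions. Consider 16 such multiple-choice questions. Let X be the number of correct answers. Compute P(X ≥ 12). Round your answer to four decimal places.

X ~ Binomial(16, 0.30); P(X ≥ 12) = Σ C(16,k) p^k (1−p)^(16−k) over k:
  k=12: C(16,12)·0.30^12·0.70^4 = 0.000232
  k=13: C(16,13)·0.30^13·0.70^3 = 0.000031
  k=14: C(16,14)·0.30^14·0.70^2 = 0.000003
  k=15: C(16,15)·0.30^15·0.70^1 = 0.000000
  k=16: C(16,16)·0.30^16·0.70^0 = 0.000000
Total = 0.000266

0.0003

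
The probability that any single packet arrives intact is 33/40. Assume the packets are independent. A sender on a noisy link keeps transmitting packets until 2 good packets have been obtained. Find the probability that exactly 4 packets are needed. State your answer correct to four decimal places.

0.0625

Y = trial on which the second success occurs; negative binomial, r=2, p=0.825.
P(Y=4) = C(3,1) · p^2 · (1−p)^2
= 3 · 0.68063 · 0.030625 = 0.062532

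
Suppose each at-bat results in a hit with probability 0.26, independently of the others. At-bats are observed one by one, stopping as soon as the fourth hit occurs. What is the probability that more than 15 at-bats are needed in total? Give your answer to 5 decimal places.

Needing more than 15 at-bats ⇔ fewer than 4 successes in the first 15. With X ~ Binomial(15, 0.26), P(Y > 15) = P(X ≤ 3).
  k=0: C(15,0)·0.26^0·0.74^15 = 0.0109264
  k=1: C(15,1)·0.26^1·0.74^14 = 0.0575849
  k=2: C(15,2)·0.26^2·0.74^13 = 0.1416277
  k=3: C(15,3)·0.26^3·0.74^12 = 0.2156314
P(X ≤ 3) = 0.4257705

0.42577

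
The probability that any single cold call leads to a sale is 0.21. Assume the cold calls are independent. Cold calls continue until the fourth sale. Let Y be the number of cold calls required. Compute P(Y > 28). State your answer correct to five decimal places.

Needing more than 28 cold calls ⇔ fewer than 4 successes in the first 28. With X ~ Binomial(28, 0.21), P(Y > 28) = P(X ≤ 3).
  k=0: C(28,0)·0.21^0·0.79^28 = 0.0013601
  k=1: C(28,1)·0.21^1·0.79^27 = 0.0101230
  k=2: C(28,2)·0.21^2·0.79^26 = 0.0363274
  k=3: C(28,3)·0.21^3·0.79^25 = 0.0836911
P(X ≤ 3) = 0.1315015

0.13150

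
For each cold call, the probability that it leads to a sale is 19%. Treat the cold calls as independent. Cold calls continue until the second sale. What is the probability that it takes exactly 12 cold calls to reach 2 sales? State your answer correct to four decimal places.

Y = trial on which the second success occurs; negative binomial, r=2, p=0.19.
P(Y=12) = C(11,1) · p^2 · (1−p)^10
= 11 · 0.0361 · 0.12158 = 0.048278

0.0483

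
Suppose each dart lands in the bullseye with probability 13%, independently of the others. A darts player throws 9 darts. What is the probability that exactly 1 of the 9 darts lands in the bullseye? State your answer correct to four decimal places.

0.3840

X ~ Binomial(n=9, p=0.13).
P(X=1) = C(9,1) · p^1 · (1−p)^8
= 9 · 0.13 · 0.32821 = 0.384008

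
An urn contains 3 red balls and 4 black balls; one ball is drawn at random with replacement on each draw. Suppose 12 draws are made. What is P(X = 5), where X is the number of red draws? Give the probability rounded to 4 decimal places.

X ~ Binomial(n=12, p=0.428571).
P(X=5) = C(12,5) · p^5 · (1−p)^7
= 792 · 0.014458 · 0.019895 = 0.227811

0.2278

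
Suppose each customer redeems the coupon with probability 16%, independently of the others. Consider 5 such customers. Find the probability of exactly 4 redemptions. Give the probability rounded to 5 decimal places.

0.00275

X ~ Binomial(n=5, p=0.16).
P(X=4) = C(5,4) · p^4 · (1−p)^1
= 5 · 0.00065536 · 0.84 = 0.0027525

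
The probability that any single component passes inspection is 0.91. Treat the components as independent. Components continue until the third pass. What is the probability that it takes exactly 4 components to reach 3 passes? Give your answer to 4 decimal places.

0.2035

Y = trial on which the third success occurs; negative binomial, r=3, p=0.91.
P(Y=4) = C(3,2) · p^3 · (1−p)^1
= 3 · 0.75357 · 0.09 = 0.203464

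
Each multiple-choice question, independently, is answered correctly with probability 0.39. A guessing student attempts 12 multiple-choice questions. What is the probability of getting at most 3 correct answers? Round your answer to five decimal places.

X ~ Binomial(12, 0.39); P(X ≤ 3) = Σ C(12,k) p^k (1−p)^(12−k) over k:
  k=0: C(12,0)·0.39^0·0.61^12 = 0.0026543
  k=1: C(12,1)·0.39^1·0.61^11 = 0.0203645
  k=2: C(12,2)·0.39^2·0.61^10 = 0.0716096
  k=3: C(12,3)·0.39^3·0.61^9 = 0.1526107
Total = 0.2472392

0.24724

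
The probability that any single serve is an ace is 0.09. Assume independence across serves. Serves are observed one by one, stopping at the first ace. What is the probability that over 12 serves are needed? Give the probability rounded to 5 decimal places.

Y = number of serves to the first success; geometric, p = 0.09.
P(Y > 12) = P(first 12 all fail) = (1−p)^12 = 0.3224755

0.32248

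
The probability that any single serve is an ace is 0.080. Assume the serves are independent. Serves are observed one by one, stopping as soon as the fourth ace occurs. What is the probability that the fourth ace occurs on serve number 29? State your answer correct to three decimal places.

Y = trial on which the fourth success occurs; negative binomial, r=4, p=0.08.
P(Y=29) = C(28,3) · p^4 · (1−p)^25
= 3276 · 4.096e-05 · 0.12436 = 0.01669

0.017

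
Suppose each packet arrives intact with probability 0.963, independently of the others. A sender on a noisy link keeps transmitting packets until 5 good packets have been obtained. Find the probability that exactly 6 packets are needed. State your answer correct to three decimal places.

0.153

Y = trial on which the fifth success occurs; negative binomial, r=5, p=0.963.
P(Y=6) = C(5,4) · p^5 · (1−p)^1
= 5 · 0.82819 · 0.037 = 0.15322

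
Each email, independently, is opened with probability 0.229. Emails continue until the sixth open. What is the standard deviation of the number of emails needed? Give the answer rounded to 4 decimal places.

Y = total emails until the sixth success; negative binomial with r=6, p=0.229.
SD(Y) = √[r(1−p)/p²] = √(88.213421) = 9.392200

9.3922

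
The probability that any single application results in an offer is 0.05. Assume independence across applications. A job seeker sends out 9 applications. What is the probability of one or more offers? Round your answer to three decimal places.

P(at least one) = 1 − P(none) = 1 − (1 − 0.05)^9
= 1 − 0.63025 = 0.36975

0.370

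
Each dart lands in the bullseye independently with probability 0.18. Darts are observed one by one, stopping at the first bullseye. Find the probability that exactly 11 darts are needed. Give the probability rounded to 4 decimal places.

0.0247

Geometric (trials to first success), p = 0.18.
P(Y = 11) = (1−p)^10 · p = 0.13745 · 0.18 = 0.024741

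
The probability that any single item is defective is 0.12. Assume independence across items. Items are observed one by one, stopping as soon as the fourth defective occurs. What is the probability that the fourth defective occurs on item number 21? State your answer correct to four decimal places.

0.0269

Y = trial on which the fourth success occurs; negative binomial, r=4, p=0.12.
P(Y=21) = C(20,3) · p^4 · (1−p)^17
= 1140 · 0.00020736 · 0.11382 = 0.026905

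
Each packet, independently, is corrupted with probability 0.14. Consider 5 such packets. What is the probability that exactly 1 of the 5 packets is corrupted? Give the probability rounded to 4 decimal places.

0.3829

X ~ Binomial(n=5, p=0.14).
P(X=1) = C(5,1) · p^1 · (1−p)^4
= 5 · 0.14 · 0.54701 = 0.382906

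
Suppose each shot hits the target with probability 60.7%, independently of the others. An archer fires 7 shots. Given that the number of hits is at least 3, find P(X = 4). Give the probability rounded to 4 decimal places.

X ~ Binomial(7, 0.607). Want P(X=4 | X≥3) = P(X=4) / P(X≥3).
P(X=4) = C(7,4)·0.607^4·0.393^3 = 0.288403
P(X≥3) = 1 − 0.001448 − 0.015655 − 0.072537 = 0.910360
Ratio = 0.288403 / 0.910360 = 0.316801

0.3168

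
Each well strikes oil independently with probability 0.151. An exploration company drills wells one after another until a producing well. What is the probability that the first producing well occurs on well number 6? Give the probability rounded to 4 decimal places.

Geometric (trials to first success), p = 0.151.
P(Y = 6) = (1−p)^5 · p = 0.4411 · 0.151 = 0.066606

0.0666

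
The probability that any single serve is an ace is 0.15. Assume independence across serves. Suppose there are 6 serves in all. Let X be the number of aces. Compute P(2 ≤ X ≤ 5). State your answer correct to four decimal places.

0.2235

X ~ Binomial(6, 0.15); P(2 ≤ X ≤ 5) = Σ C(6,k) p^k (1−p)^(6−k) over k:
  k=2: C(6,2)·0.15^2·0.85^4 = 0.176177
  k=3: C(6,3)·0.15^3·0.85^3 = 0.041453
  k=4: C(6,4)·0.15^4·0.85^2 = 0.005486
  k=5: C(6,5)·0.15^5·0.85^1 = 0.000387
Total = 0.223504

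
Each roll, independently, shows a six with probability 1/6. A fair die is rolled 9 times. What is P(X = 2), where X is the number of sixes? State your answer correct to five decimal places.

X ~ Binomial(n=9, p=0.166667).
P(X=2) = C(9,2) · p^2 · (1−p)^7
= 36 · 0.027778 · 0.27908 = 0.2790816

0.27908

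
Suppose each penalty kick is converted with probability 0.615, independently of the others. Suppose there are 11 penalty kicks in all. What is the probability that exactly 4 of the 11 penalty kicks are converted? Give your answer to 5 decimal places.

0.05919

X ~ Binomial(n=11, p=0.615).
P(X=4) = C(11,4) · p^4 · (1−p)^7
= 330 · 0.14305 · 0.0012538 = 0.0591888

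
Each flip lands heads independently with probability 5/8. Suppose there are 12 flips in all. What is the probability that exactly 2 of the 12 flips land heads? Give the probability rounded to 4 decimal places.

0.0014

X ~ Binomial(n=12, p=0.625).
P(X=2) = C(12,2) · p^2 · (1−p)^10
= 66 · 0.39062 · 5.4994e-05 = 0.001418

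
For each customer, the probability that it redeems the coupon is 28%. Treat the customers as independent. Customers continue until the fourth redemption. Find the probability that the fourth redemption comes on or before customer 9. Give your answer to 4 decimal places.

Finishing within 9 customers ⇔ at least 4 successes in the first 9. With X ~ Binomial(9, 0.28), P(Y ≤ 9) = 1 − P(X ≤ 3).
  k=0: C(9,0)·0.28^0·0.72^9 = 0.051999
  k=1: C(9,1)·0.28^1·0.72^8 = 0.181995
  k=2: C(9,2)·0.28^2·0.72^7 = 0.283104
  k=3: C(9,3)·0.28^3·0.72^6 = 0.256891
1 − 0.773989 = 0.226011

0.2260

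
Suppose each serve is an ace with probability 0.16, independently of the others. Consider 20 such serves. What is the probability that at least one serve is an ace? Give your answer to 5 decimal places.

0.96941

P(at least one) = 1 − P(none) = 1 − (1 − 0.16)^20
= 1 − 0.0305904 = 0.9694096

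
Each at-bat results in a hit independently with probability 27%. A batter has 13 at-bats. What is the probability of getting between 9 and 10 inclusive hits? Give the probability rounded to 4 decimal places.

X ~ Binomial(13, 0.27); P(9 ≤ X ≤ 10) = Σ C(13,k) p^k (1−p)^(13−k) over k:
  k=9: C(13,9)·0.27^9·0.73^4 = 0.001548
  k=10: C(13,10)·0.27^10·0.73^3 = 0.000229
Total = 0.001777

0.0018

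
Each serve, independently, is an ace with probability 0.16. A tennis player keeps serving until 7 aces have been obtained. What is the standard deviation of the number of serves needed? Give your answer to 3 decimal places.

15.155

Y = total serves until the seventh success; negative binomial with r=7, p=0.16.
SD(Y) = √[r(1−p)/p²] = √(229.68750) = 15.15544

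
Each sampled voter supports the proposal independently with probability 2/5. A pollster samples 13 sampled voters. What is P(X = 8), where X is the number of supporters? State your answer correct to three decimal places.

X ~ Binomial(n=13, p=0.40).
P(X=8) = C(13,8) · p^8 · (1−p)^5
= 1287 · 0.00065536 · 0.07776 = 0.06559

0.066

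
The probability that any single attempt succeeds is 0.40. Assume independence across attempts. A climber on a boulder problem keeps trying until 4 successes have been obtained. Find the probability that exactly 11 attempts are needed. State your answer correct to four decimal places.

0.0860

Y = trial on which the fourth success occurs; negative binomial, r=4, p=0.40.
P(Y=11) = C(10,3) · p^4 · (1−p)^7
= 120 · 0.0256 · 0.027994 = 0.085996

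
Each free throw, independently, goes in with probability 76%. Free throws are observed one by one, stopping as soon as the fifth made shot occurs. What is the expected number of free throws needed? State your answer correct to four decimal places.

Y = total free throws until the fifth success; negative binomial with r=5, p=0.76.
E[Y] = r / p = 5 / 0.76 = 6.578947

6.5789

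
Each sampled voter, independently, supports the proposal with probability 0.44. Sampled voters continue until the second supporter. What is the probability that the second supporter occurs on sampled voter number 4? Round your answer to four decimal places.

0.1821

Y = trial on which the second success occurs; negative binomial, r=2, p=0.44.
P(Y=4) = C(3,1) · p^2 · (1−p)^2
= 3 · 0.1936 · 0.3136 = 0.182139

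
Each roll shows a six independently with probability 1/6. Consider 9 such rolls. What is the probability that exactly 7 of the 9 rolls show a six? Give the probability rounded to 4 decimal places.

X ~ Binomial(n=9, p=0.166667).
P(X=7) = C(9,7) · p^7 · (1−p)^2
= 36 · 3.5722e-06 · 0.69444 = 0.000089

0.0001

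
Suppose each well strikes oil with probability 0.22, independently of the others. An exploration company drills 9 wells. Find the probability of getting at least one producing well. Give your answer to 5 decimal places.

0.89313

P(at least one) = 1 − P(none) = 1 − (1 − 0.22)^9
= 1 − 0.1068689 = 0.8931311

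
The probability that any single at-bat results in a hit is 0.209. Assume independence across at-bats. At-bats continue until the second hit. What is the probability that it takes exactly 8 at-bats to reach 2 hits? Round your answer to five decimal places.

Y = trial on which the second success occurs; negative binomial, r=2, p=0.209.
P(Y=8) = C(7,1) · p^2 · (1−p)^6
= 7 · 0.043681 · 0.24494 = 0.0748944

0.07489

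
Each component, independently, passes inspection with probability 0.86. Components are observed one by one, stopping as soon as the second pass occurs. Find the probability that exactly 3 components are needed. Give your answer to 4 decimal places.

0.2071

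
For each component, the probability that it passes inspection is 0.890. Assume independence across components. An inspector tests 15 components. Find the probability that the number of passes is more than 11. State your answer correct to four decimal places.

X ~ Binomial(15, 0.89); P(X ≥ 12) = Σ C(15,k) p^k (1−p)^(15−k) over k:
  k=12: C(15,12)·0.89^12·0.11^3 = 0.149579
  k=13: C(15,13)·0.89^13·0.11^2 = 0.279283
  k=14: C(15,14)·0.89^14·0.11^1 = 0.322808
  k=15: C(15,15)·0.89^15·0.11^0 = 0.174121
Total = 0.925790

0.9258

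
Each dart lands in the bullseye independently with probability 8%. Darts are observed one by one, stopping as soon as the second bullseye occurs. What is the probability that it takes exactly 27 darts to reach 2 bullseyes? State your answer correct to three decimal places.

Y = trial on which the second success occurs; negative binomial, r=2, p=0.08.
P(Y=27) = C(26,1) · p^2 · (1−p)^25
= 26 · 0.0064 · 0.12436 = 0.02069

0.021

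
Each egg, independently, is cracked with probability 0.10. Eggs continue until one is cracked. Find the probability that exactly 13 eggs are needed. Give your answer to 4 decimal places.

Geometric (trials to first success), p = 0.10.
P(Y = 13) = (1−p)^12 · p = 0.28243 · 0.10 = 0.028243

0.0282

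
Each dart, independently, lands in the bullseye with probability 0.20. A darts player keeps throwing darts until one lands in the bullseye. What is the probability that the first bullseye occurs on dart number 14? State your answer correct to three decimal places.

Geometric (trials to first success), p = 0.20.
P(Y = 14) = (1−p)^13 · p = 0.054976 · 0.20 = 0.01100

0.011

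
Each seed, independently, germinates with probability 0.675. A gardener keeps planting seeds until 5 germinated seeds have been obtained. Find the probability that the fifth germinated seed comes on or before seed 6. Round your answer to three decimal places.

0.368

Finishing within 6 seeds ⇔ at least 5 successes in the first 6. With X ~ Binomial(6, 0.675), P(Y ≤ 6) = 1 − P(X ≤ 4).
  k=0: C(6,0)·0.675^0·0.325^6 = 0.00118
  k=1: C(6,1)·0.675^1·0.325^5 = 0.01468
  k=2: C(6,2)·0.675^2·0.325^4 = 0.07625
  k=3: C(6,3)·0.675^3·0.325^3 = 0.21115
  k=4: C(6,4)·0.675^4·0.325^2 = 0.32891
1 − 0.63217 = 0.36783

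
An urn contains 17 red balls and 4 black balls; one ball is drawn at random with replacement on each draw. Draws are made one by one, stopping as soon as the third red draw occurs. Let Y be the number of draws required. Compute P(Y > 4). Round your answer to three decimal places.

Needing more than 4 draws ⇔ fewer than 3 successes in the first 4. With X ~ Binomial(4, 0.809524), P(Y > 4) = P(X ≤ 2).
  k=0: C(4,0)·0.809524^0·0.190476^4 = 0.00132
  k=1: C(4,1)·0.809524^1·0.190476^3 = 0.02238
  k=2: C(4,2)·0.809524^2·0.190476^2 = 0.14266
P(X ≤ 2) = 0.16635

0.166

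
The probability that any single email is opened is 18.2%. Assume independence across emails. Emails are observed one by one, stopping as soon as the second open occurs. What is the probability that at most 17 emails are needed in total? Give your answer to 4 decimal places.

Finishing within 17 emails ⇔ at least 2 successes in the first 17. With X ~ Binomial(17, 0.182), P(Y ≤ 17) = 1 − P(X ≤ 1).
  k=0: C(17,0)·0.182^0·0.818^17 = 0.032870
  k=1: C(17,1)·0.182^1·0.818^16 = 0.124329
1 − 0.157200 = 0.842800

0.8428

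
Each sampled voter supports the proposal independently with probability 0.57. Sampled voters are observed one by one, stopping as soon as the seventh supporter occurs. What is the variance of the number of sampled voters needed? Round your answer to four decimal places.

Y = total sampled voters until the seventh success; negative binomial with r=7, p=0.57.
Var(Y) = r(1−p)/p² = 7·0.43 / 0.57² = 9.264389

9.2644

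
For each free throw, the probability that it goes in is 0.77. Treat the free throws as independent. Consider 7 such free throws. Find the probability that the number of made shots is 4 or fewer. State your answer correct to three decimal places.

0.203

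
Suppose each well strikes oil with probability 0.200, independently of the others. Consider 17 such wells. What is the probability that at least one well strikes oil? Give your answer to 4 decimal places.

0.9775

P(at least one) = 1 − P(none) = 1 − (1 − 0.20)^17
= 1 − 0.022518 = 0.977482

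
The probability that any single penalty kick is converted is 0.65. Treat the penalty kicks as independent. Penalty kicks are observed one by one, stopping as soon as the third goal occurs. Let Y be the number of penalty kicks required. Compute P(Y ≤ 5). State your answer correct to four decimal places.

0.7648

Finishing within 5 penalty kicks ⇔ at least 3 successes in the first 5. With X ~ Binomial(5, 0.65), P(Y ≤ 5) = 1 − P(X ≤ 2).
  k=0: C(5,0)·0.65^0·0.35^5 = 0.005252
  k=1: C(5,1)·0.65^1·0.35^4 = 0.048770
  k=2: C(5,2)·0.65^2·0.35^3 = 0.181147
1 − 0.235169 = 0.764831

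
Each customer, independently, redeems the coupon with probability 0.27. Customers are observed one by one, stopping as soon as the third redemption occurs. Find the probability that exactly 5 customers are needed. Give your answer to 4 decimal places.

Y = trial on which the third success occurs; negative binomial, r=3, p=0.27.
P(Y=5) = C(4,2) · p^3 · (1−p)^2
= 6 · 0.019683 · 0.5329 = 0.062934

0.0629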